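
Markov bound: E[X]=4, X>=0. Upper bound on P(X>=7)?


Markov: P(X >= a) <= E[X]/a
P(X >= 7) <= 4/7

4/7


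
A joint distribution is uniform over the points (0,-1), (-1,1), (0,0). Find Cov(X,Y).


E[X]=-1/3, E[Y]=0, E[XY]=-1/3
Cov(X,Y) = E[XY] - E[X]E[Y] = -1/3 + 1/3*0 = -1/3

-1/3


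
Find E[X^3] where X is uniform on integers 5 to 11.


E[X^3] = (1/7) * sum(x^3 for x=5..11)
= 4256/7 = 608

608


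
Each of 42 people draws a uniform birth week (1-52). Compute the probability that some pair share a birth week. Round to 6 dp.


P(all different) = prod((52-i)/52 for i=0..41) = 0.000000
P(at least one match) = 1 - 0.000000 = 1.000000

1.000000


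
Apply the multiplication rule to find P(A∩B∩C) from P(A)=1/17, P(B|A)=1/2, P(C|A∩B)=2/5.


P(A∩B∩C) = P(A) * P(B|A) * P(C|A∩B)
= 1/17 * 1/2 * 2/5
= 1/34 * 2/5 = 1/85

1/85


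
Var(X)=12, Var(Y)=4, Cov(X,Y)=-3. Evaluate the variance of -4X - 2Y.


Var(-4X - 2Y) = (-4)^2*Var(X) + (-2)^2*Var(Y) + 2*(-4)*(-2)*Cov(X,Y)
= 16*12 + 4*4 + 16*(-3)
= 192 + 16 - 48 = 160

160


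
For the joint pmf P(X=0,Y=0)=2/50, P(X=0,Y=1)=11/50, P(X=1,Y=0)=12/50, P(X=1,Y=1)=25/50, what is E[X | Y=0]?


P(Y=0) = 14/50
E[X|Y=0] = (0*2 + 1*12)/14 = 12/14 = 6/7

6/7


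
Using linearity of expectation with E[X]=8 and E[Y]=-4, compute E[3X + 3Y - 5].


E[3X + 3Y - 5] = 3*E[X] + 3*E[Y] - 5
= (3)*(8) + (3)*(-4) + (-5)
= 24 - 12 - 5 = 7

7


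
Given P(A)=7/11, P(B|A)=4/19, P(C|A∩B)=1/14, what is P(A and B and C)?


P(A∩B∩C) = P(A) * P(B|A) * P(C|A∩B)
= 7/11 * 4/19 * 1/14
= 28/209 * 1/14 = 2/209

2/209


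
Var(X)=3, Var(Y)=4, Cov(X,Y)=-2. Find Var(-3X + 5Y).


Var(-3X + 5Y) = (-3)^2*Var(X) + 5^2*Var(Y) + 2*(-3)*5*Cov(X,Y)
= 9*3 + 25*4 - 30*(-2)
= 27 + 100 + 60 = 187

187


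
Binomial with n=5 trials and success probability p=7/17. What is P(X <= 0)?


P(X<=0) = P(X=0)
= 100000/1419857
= 100000/1419857

100000/1419857


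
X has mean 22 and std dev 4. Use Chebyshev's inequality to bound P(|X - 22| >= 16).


k = 16/4 = 4
Chebyshev: P(|X-mu| >= k*sigma) <= 1/k^2 = 1/4^2 = 1/16

1/16


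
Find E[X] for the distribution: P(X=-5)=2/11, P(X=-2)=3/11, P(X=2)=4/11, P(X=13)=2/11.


E[X] = sum(x * P(x))
= -5*2/11 - 2*3/11 + 2*4/11 + 13*2/11
= 18/11

18/11


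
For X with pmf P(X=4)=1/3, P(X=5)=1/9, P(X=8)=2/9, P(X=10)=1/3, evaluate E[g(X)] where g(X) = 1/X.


E[1/X] = sum(g(x)*P(x))
= 1/4*1/3 + 1/5*1/9 + 1/8*2/9 + 1/10*1/3
= 1/6

1/6


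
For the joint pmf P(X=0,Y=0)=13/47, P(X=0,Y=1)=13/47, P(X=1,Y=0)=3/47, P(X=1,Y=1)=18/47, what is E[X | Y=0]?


P(Y=0) = 16/47
E[X|Y=0] = (0*13 + 1*3)/16 = 3/16

3/16


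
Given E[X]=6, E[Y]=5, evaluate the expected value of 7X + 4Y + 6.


E[7X + 4Y + 6] = 7*E[X] + 4*E[Y] + 6
= (7)*(6) + (4)*(5) + (6)
= 42 + 20 + 6 = 68

68


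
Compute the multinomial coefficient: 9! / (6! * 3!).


9! = 362880
Denominator: 6!=720 * 3!=6
Coefficient = 362880 / 4320 = 84

84


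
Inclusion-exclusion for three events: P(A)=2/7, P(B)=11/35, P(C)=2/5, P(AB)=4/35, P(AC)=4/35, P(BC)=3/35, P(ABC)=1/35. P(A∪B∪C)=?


P(A∪B∪C) = P(A)+P(B)+P(C) - P(AB)-P(AC)-P(BC) + P(ABC)
= 2/7+11/35+2/5 - 4/35-4/35-3/35 + 1/35
= 5/7

5/7


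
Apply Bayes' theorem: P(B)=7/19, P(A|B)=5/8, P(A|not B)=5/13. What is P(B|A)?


P(A) = P(A|B)P(B) + P(A|B')P(B') = 5/8*7/19 + 5/13*12/19 = 935/1976
P(B|A) = P(A|B)P(B)/P(A) = (35/152)/(935/1976) = 91/187

91/187


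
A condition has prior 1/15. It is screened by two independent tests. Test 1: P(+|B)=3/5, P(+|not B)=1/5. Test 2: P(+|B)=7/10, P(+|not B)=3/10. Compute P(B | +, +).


After test 1: P(+) = 3/5*1/15 + 1/5*14/15 = 17/75
P(B|+) = (1/25)/(17/75) = 3/17
After test 2 (use post1 as new prior): P(+) = 7/10*3/17 + 3/10*14/17 = 63/170
P(B|+,+) = (21/170)/(63/170) = 1/3

1/3


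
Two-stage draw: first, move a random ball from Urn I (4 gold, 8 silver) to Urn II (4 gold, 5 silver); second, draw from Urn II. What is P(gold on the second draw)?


P(transfer gold) = 4/12 = 1/3; P(transfer silver) = 2/3
If gold transferred: Urn II has 5 gold of 10, so P(gold|gold moved) = 1/2
If silver transferred: Urn II has 4 gold of 10, so P(gold|silver moved) = 2/5
By total probability: P(gold) = 1/3*1/2 + 2/3*2/5 = 13/30

13/30


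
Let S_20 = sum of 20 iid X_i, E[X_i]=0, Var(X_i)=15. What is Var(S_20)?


By independence, Var(S_n) = n*Var(X_1) = 20*15 = 300

300


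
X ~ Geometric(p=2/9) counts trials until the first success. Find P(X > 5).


P(X > 5) = P(first 5 trials all fail) = (1-p)^5 = (7/9)^5 = 16807/59049

16807/59049


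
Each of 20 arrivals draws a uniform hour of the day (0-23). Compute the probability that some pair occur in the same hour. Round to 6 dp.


P(all different) = prod((24-i)/24 for i=0..19) = 0.000006
P(at least one match) = 1 - 0.000006 = 0.999994

0.999994


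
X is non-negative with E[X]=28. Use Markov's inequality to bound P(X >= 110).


Markov: P(X >= a) <= E[X]/a
P(X >= 110) <= 28/110 = 14/55

14/55


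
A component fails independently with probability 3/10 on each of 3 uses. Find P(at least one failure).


P(at least one) = 1 - P(none)
P(none) = (1 - 3/10)^3 = (7/10)^3 = 343/1000
P(at least one) = 1 - 343/1000 = 657/1000

657/1000


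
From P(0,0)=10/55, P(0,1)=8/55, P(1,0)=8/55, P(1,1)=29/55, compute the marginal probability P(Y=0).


P(Y=0) = P(0,0)+P(1,0) = 10/55 + 8/55 = 18/55

18/55


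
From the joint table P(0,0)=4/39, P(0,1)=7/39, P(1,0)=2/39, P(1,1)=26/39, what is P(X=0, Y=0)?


Read from table: P(X=0, Y=0) = 4/39

4/39


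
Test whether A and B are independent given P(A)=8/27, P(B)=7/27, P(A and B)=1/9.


P(A)*P(B) = 8/27*7/27 = 56/729
P(A∩B) = 1/9 != 56/729, so not independent

No, A and B are not independent


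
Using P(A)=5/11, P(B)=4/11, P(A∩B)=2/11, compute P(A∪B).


P(A∪B) = P(A) + P(B) - P(A∩B)
= 5/11 + 4/11 - 2/11 = 7/11

7/11


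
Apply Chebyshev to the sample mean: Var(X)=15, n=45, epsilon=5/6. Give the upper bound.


Var(Xbar) = Var(X)/n = 15/45
Chebyshev: P(|Xbar-mu| >= 5/6) <= Var(Xbar)/(5/6)^2 = (1/3)/(25/36) = 12/25

12/25


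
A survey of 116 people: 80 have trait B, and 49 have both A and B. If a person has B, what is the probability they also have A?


P(A|B) = P(A∩B)/P(B) = (49/116)/(80/116) = 49/80

49/80


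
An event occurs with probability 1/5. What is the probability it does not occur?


P(A') = 1 - P(A) = 1 - 1/5 = 4/5

4/5


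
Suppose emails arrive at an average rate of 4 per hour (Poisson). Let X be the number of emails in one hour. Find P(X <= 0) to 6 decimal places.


P(X<=0) = e^(-4)*4^0/0!
≈ 0.0183156389
≈ 0.018316

0.018316


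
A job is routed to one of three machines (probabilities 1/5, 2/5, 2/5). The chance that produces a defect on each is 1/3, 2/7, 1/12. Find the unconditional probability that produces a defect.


P(A) = P(A|B1)P(B1) + P(A|B2)P(B2) + P(A|B3)P(B3)
= 1/3*1/5 + 2/7*2/5 + 1/12*2/5
= 1/15 + 4/35 + 1/30 = 3/14

3/14


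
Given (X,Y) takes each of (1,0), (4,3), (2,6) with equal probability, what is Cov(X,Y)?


E[X]=7/3, E[Y]=3, E[XY]=8
Cov(X,Y) = E[XY] - E[X]E[Y] = 8 - 7/3*3 = 1

1


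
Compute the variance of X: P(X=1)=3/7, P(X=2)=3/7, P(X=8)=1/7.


E[X] = 17/7, E[X^2] = 79/7
Var(X) = E[X^2] - (E[X])^2 = 79/7 - (17/7)^2 = 264/49

264/49


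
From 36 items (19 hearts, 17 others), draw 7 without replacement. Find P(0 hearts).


P(X=0) = C(19,0)*C(17,7) / C(36,7)
= 1*19448 / 8347680
= 19448/8347680 = 13/5580

13/5580


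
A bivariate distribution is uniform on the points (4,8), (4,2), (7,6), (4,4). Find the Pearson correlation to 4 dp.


Cov(X,Y) = 0.7500, Var(X) = 1.6875, Var(Y) = 5.0000
rho = Cov/(sqrt(VarX)*sqrt(VarY)) = 0.2582

0.2582


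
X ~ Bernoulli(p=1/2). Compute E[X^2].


For Bernoulli: X in {0,1}
E[X^2] = 0^2*(1-1/2) + 1^2*1/2 = 1/2

1/2


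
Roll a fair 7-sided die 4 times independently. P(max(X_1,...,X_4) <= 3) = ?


P(max <= 3) = P(all X_i <= 3) = (P(X_1 <= 3))^4
= (3/7)^4 = 81/2401

81/2401


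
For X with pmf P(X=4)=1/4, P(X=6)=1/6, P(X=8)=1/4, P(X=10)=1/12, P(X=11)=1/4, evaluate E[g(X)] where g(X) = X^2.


E[X^2] = sum(g(x)*P(x))
= 16*1/4 + 36*1/6 + 64*1/4 + 100*1/12 + 121*1/4
= 775/12

775/12


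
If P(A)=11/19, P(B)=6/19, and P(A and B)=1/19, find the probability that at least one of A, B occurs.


P(A∪B) = P(A) + P(B) - P(A∩B)
= 11/19 + 6/19 - 1/19 = 16/19

16/19


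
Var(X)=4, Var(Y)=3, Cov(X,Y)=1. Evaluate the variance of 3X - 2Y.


Var(3X - 2Y) = 3^2*Var(X) + (-2)^2*Var(Y) + 2*3*(-2)*Cov(X,Y)
= 9*4 + 4*3 - 12*1
= 36 + 12 - 12 = 36

36


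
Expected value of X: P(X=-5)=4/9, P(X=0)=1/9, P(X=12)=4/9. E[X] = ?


E[X] = sum(x * P(x))
= -5*4/9 + 0*1/9 + 12*4/9
= 28/9

28/9


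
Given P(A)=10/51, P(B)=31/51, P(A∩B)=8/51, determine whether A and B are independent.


P(A)*P(B) = 10/51*31/51 = 310/2601
P(A∩B) = 8/51 != 310/2601, so not independent

No, A and B are not independent


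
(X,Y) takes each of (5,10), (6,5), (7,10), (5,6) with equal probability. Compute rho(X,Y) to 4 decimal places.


Cov(X,Y) = 0.4375, Var(X) = 0.6875, Var(Y) = 5.1875
rho = Cov/(sqrt(VarX)*sqrt(VarY)) = 0.2317

0.2317


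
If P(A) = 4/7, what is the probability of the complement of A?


P(A') = 1 - P(A) = 1 - 4/7 = 3/7

3/7


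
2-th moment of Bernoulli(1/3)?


For Bernoulli: X in {0,1}
E[X^2] = 0^2*(1-1/3) + 1^2*1/3 = 1/3

1/3


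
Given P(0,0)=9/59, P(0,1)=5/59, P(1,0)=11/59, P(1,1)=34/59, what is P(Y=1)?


P(Y=1) = P(0,1)+P(1,1) = 5/59 + 34/59 = 39/59

39/59


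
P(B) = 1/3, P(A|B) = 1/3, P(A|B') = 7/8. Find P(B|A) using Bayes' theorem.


P(A) = P(A|B)P(B) + P(A|B')P(B') = 1/3*1/3 + 7/8*2/3 = 25/36
P(B|A) = P(A|B)P(B)/P(A) = (1/9)/(25/36) = 4/25

4/25


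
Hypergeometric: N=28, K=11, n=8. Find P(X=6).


P(X=6) = C(11,6)*C(17,2) / C(28,8)
= 462*136 / 3108105
= 62832/3108105 = 272/13455

272/13455


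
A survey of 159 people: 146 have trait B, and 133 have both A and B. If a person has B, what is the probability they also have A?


P(A|B) = P(A∩B)/P(B) = (133/159)/(146/159) = 133/146

133/146


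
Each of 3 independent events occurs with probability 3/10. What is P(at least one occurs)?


P(at least one) = 1 - P(none)
P(none) = (1 - 3/10)^3 = (7/10)^3 = 343/1000
P(at least one) = 1 - 343/1000 = 657/1000

657/1000


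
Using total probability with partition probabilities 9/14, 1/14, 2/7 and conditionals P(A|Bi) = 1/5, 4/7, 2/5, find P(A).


P(A) = P(A|B1)P(B1) + P(A|B2)P(B2) + P(A|B3)P(B3)
= 1/5*9/14 + 4/7*1/14 + 2/5*2/7
= 9/70 + 2/49 + 4/35 = 139/490

139/490


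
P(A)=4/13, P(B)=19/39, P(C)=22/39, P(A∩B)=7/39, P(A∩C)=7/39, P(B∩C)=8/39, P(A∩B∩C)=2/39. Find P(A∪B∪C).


P(A∪B∪C) = P(A)+P(B)+P(C) - P(AB)-P(AC)-P(BC) + P(ABC)
= 4/13+19/39+22/39 - 7/39-7/39-8/39 + 2/39
= 11/13

11/13


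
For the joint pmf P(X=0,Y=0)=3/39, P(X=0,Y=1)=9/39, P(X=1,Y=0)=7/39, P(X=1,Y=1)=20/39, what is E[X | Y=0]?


P(Y=0) = 10/39
E[X|Y=0] = (0*3 + 1*7)/10 = 7/10

7/10


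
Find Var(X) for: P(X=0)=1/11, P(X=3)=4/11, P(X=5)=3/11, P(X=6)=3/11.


E[X] = 45/11, E[X^2] = 219/11
Var(X) = E[X^2] - (E[X])^2 = 219/11 - (45/11)^2 = 384/121

384/121


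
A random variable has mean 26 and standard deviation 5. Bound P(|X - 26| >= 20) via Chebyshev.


k = 20/5 = 4
Chebyshev: P(|X-mu| >= k*sigma) <= 1/k^2 = 1/4^2 = 1/16

1/16


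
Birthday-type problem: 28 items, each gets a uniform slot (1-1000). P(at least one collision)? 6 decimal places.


P(all different) = prod((1000-i)/1000 for i=0..27) = 0.682827
P(at least one match) = 1 - 0.682827 = 0.317173

0.317173


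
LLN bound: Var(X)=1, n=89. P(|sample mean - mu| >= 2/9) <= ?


Var(Xbar) = Var(X)/n = 1/89
Chebyshev: P(|Xbar-mu| >= 2/9) <= Var(Xbar)/(2/9)^2 = (1/89)/(4/81) = 81/356

81/356


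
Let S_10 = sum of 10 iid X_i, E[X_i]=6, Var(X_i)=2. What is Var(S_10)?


By independence, Var(S_n) = n*Var(X_1) = 10*2 = 20

20


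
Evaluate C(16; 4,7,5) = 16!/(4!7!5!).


16! = 20922789888000
Denominator: 4!=24 * 7!=5040 * 5!=120
Coefficient = 20922789888000 / 14515200 = 1441440

1441440


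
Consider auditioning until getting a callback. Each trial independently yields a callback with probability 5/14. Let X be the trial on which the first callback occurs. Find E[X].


For geometric (trials until first success), E[X] = 1/p = 1/(5/14) = 14/5

14/5


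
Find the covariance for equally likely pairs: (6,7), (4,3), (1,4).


E[X]=11/3, E[Y]=14/3, E[XY]=58/3
Cov(X,Y) = E[XY] - E[X]E[Y] = 58/3 - 11/3*14/3 = 20/9

20/9


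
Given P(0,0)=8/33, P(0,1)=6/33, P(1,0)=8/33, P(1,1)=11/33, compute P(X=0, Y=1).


Read from table: P(X=0, Y=1) = 6/33 = 2/11

2/11


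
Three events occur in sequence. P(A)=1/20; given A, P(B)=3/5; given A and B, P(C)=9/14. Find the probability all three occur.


P(A∩B∩C) = P(A) * P(B|A) * P(C|A∩B)
= 1/20 * 3/5 * 9/14
= 3/100 * 9/14 = 27/1400

27/1400


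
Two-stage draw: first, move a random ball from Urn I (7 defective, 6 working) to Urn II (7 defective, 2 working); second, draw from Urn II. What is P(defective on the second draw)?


P(transfer defective) = 7/13; P(transfer working) = 6/13
If defective transferred: Urn II has 8 defective of 10, so P(defective|defective moved) = 4/5
If working transferred: Urn II has 7 defective of 10, so P(defective|working moved) = 7/10
By total probability: P(defective) = 7/13*4/5 + 6/13*7/10 = 49/65

49/65


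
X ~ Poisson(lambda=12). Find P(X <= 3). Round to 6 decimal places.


P(X<=3) = e^(-12)*12^0/0! + e^(-12)*12^1/1! + e^(-12)*12^2/2! + e^(-12)*12^3/3!
≈ 0.0000061442 + 0.0000737305 + 0.0004423833 + 0.0017695332
= 0.0022917912
≈ 0.002292

0.002292


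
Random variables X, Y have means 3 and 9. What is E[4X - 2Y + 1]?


E[4X - 2Y + 1] = 4*E[X] - 2*E[Y] + 1
= (4)*(3) + (-2)*(9) + (1)
= 12 - 18 + 1 = -5

-5


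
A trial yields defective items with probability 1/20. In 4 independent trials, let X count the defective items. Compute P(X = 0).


P(X=0) = C(4,0) * p^0 * (1-p)^4
= 1 * 1 * 130321/160000
= 130321/160000

130321/160000


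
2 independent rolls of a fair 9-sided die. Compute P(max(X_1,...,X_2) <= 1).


P(max <= 1) = P(all X_i <= 1) = (P(X_1 <= 1))^2
= (1/9)^2 = 1/81

1/81


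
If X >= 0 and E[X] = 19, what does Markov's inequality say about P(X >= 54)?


Markov: P(X >= a) <= E[X]/a
P(X >= 54) <= 19/54

19/54


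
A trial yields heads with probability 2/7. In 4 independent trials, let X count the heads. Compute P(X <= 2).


P(X<=2) = P(X=0) + P(X=1) + P(X=2)
= 625/2401 + 1000/2401 + 600/2401
= 2225/2401

2225/2401


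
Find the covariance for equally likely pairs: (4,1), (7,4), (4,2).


E[X]=5, E[Y]=7/3, E[XY]=40/3
Cov(X,Y) = E[XY] - E[X]E[Y] = 40/3 - 5*7/3 = 5/3

5/3


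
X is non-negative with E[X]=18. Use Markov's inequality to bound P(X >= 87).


Markov: P(X >= a) <= E[X]/a
P(X >= 87) <= 18/87 = 6/29

6/29


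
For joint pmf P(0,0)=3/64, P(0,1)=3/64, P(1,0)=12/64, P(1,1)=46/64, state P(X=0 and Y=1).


Read from table: P(X=0, Y=1) = 3/64

3/64


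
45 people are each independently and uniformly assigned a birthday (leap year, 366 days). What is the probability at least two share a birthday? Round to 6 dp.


P(all different) = prod((366-i)/366 for i=0..44) = 0.059503
P(at least one match) = 1 - 0.059503 = 0.940497

0.940497


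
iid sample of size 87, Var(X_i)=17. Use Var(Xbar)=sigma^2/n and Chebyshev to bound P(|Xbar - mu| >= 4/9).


Var(Xbar) = Var(X)/n = 17/87
Chebyshev: P(|Xbar-mu| >= 4/9) <= Var(Xbar)/(4/9)^2 = (17/87)/(16/81) = 459/464

459/464


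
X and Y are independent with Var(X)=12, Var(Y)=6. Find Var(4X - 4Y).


Independence => Cov(X,Y)=0
Var(4X - 4Y) = 4^2*Var(X) + (-4)^2*Var(Y)
= 16*12 + 16*6 = 288

288


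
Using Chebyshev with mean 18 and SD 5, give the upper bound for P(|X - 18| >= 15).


k = 15/5 = 3
Chebyshev: P(|X-mu| >= k*sigma) <= 1/k^2 = 1/3^2 = 1/9

1/9


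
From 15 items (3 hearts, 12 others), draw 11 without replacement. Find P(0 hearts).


P(X=0) = C(3,0)*C(12,11) / C(15,11)
= 1*12 / 1365
= 12/1365 = 4/455

4/455


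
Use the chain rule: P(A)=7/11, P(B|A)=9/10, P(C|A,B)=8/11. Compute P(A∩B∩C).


P(A∩B∩C) = P(A) * P(B|A) * P(C|A∩B)
= 7/11 * 9/10 * 8/11
= 63/110 * 8/11 = 252/605

252/605


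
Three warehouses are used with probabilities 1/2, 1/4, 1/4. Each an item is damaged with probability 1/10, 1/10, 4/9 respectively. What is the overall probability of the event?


P(A) = P(A|B1)P(B1) + P(A|B2)P(B2) + P(A|B3)P(B3)
= 1/10*1/2 + 1/10*1/4 + 4/9*1/4
= 1/20 + 1/40 + 1/9 = 67/360

67/360


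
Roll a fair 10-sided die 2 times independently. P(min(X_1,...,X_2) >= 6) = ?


P(min >= 6) = P(all X_i >= 6) = (P(X_1 >= 6))^2
= (5/10)^2 = (1/2)^2 = 1/4

1/4


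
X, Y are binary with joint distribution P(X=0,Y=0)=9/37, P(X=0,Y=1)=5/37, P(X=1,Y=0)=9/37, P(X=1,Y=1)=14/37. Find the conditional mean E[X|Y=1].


P(Y=1) = 19/37
E[X|Y=1] = (0*5 + 1*14)/19 = 14/19

14/19


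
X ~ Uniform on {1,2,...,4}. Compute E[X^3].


E[X^3] = (1/4) * sum(x^3 for x=1..4)
= 100/4 = 25

25


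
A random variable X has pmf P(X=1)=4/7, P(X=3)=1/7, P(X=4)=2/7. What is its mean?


E[X] = sum(x * P(x))
= 1*4/7 + 3*1/7 + 4*2/7
= 15/7

15/7


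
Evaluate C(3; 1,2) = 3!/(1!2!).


3! = 6
Denominator: 1!=1 * 2!=2
Coefficient = 6 / 2 = 3

3


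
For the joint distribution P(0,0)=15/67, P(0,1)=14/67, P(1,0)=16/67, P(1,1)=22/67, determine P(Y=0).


P(Y=0) = P(0,0)+P(1,0) = 15/67 + 16/67 = 31/67

31/67


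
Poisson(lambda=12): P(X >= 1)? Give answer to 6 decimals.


P(X>=1) = 1 - P(X<=0) = 1 - (e^(-12)*12^0/0!)
≈ 1 - 0.0000061442 = 0.9999938558
≈ 0.999994

0.999994


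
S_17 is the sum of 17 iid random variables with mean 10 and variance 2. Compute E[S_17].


E[S_n] = n*E[X_1] = 17*10 = 170

170


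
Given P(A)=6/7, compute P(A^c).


P(A') = 1 - P(A) = 1 - 6/7 = 1/7

1/7


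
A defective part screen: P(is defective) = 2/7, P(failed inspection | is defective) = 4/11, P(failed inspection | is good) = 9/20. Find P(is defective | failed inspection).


P(A) = P(A|B)P(B) + P(A|B')P(B') = 4/11*2/7 + 9/20*5/7 = 131/308
P(B|A) = P(A|B)P(B)/P(A) = (8/77)/(131/308) = 32/131

32/131


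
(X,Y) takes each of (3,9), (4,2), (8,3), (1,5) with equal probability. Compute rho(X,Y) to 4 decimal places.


Cov(X,Y) = -3.0000, Var(X) = 6.5000, Var(Y) = 7.1875
rho = Cov/(sqrt(VarX)*sqrt(VarY)) = -0.4389

-0.4389


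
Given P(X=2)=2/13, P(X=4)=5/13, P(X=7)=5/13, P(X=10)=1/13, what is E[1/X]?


E[1/X] = sum(g(x)*P(x))
= 1/2*2/13 + 1/4*5/13 + 1/7*5/13 + 1/10*1/13
= 33/140

33/140


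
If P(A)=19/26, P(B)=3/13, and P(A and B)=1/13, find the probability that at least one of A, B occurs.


P(A∪B) = P(A) + P(B) - P(A∩B)
= 19/26 + 3/13 - 1/13 = 23/26

23/26


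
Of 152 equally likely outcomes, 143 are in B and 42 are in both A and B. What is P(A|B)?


P(A|B) = P(A∩B)/P(B) = (42/152)/(143/152) = 42/143

42/143


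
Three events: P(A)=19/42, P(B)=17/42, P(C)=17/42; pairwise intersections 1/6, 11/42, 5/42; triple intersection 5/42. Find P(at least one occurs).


P(A∪B∪C) = P(A)+P(B)+P(C) - P(AB)-P(AC)-P(BC) + P(ABC)
= 19/42+17/42+17/42 - 1/6-11/42-5/42 + 5/42
= 5/6

5/6


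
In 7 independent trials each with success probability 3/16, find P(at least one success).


P(at least one) = 1 - P(none)
P(none) = (1 - 3/16)^7 = (13/16)^7 = 62748517/268435456
P(at least one) = 1 - 62748517/268435456 = 205686939/268435456

205686939/268435456


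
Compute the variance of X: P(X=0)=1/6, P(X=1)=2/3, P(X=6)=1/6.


E[X] = 5/3, E[X^2] = 20/3
Var(X) = E[X^2] - (E[X])^2 = 20/3 - (5/3)^2 = 35/9

35/9


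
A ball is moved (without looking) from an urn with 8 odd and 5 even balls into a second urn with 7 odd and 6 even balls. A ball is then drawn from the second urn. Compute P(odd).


P(transfer odd) = 8/13; P(transfer even) = 5/13
If odd transferred: Urn II has 8 odd of 14, so P(odd|odd moved) = 4/7
If even transferred: Urn II has 7 odd of 14, so P(odd|even moved) = 1/2
By total probability: P(odd) = 8/13*4/7 + 5/13*1/2 = 99/182

99/182


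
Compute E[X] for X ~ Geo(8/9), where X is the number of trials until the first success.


For geometric (trials until first success), E[X] = 1/p = 1/(8/9) = 9/8

9/8


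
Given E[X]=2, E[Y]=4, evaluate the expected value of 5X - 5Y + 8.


E[5X - 5Y + 8] = 5*E[X] - 5*E[Y] + 8
= (5)*(2) + (-5)*(4) + (8)
= 10 - 20 + 8 = -2

-2


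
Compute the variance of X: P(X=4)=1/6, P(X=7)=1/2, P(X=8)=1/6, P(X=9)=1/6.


E[X] = 7, E[X^2] = 154/3
Var(X) = E[X^2] - (E[X])^2 = 154/3 - (7)^2 = 7/3

7/3


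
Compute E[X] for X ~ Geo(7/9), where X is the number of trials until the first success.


For geometric (trials until first success), E[X] = 1/p = 1/(7/9) = 9/7

9/7


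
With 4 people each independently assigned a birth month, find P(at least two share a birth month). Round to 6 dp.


P(all different) = prod((12-i)/12 for i=0..3) = 0.572917
P(at least one match) = 1 - 0.572917 = 0.427083

0.427083


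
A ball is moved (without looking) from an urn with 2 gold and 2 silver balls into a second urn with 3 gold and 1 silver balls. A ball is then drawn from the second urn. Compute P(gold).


P(transfer gold) = 2/4 = 1/2; P(transfer silver) = 1/2
If gold transferred: Urn II has 4 gold of 5, so P(gold|gold moved) = 4/5
If silver transferred: Urn II has 3 gold of 5, so P(gold|silver moved) = 3/5
By total probability: P(gold) = 1/2*4/5 + 1/2*3/5 = 7/10

7/10


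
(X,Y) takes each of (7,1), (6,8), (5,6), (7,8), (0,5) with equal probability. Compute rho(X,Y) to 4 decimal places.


Cov(X,Y) = 0.2000, Var(X) = 6.8000, Var(Y) = 6.6400
rho = Cov/(sqrt(VarX)*sqrt(VarY)) = 0.0298

0.0298


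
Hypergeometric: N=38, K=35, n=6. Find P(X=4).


P(X=4) = C(35,4)*C(3,2) / C(38,6)
= 52360*3 / 2760681
= 157080/2760681 = 40/703

40/703


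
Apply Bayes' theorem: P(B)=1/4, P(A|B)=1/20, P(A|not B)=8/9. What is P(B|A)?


P(A) = P(A|B)P(B) + P(A|B')P(B') = 1/20*1/4 + 8/9*3/4 = 163/240
P(B|A) = P(A|B)P(B)/P(A) = (1/80)/(163/240) = 3/163

3/163


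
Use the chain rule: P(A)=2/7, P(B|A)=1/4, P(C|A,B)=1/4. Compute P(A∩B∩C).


P(A∩B∩C) = P(A) * P(B|A) * P(C|A∩B)
= 2/7 * 1/4 * 1/4
= 1/14 * 1/4 = 1/56

1/56


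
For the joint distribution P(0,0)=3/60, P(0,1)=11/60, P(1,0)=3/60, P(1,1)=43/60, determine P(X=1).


P(X=1) = P(1,0)+P(1,1) = 3/60 + 43/60 = 46/60 = 23/30

23/30


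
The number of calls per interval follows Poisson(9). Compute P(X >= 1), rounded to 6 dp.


P(X>=1) = 1 - P(X<=0) = 1 - (e^(-9)*9^0/0!)
≈ 1 - 0.0001234098 = 0.9998765902
≈ 0.999877

0.999877


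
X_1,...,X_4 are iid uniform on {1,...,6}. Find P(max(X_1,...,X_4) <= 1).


P(max <= 1) = P(all X_i <= 1) = (P(X_1 <= 1))^4
= (1/6)^4 = 1/1296

1/1296


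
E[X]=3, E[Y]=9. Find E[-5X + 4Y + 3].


E[-5X + 4Y + 3] = -5*E[X] + 4*E[Y] + 3
= (-5)*(3) + (4)*(9) + (3)
= -15 + 36 + 3 = 24

24


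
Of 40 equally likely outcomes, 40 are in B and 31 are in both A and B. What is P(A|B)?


P(A|B) = P(A∩B)/P(B) = (31/40)/(40/40) = 31/40

31/40


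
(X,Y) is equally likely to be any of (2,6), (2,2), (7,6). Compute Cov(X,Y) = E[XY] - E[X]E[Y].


E[X]=11/3, E[Y]=14/3, E[XY]=58/3
Cov(X,Y) = E[XY] - E[X]E[Y] = 58/3 - 11/3*14/3 = 20/9

20/9


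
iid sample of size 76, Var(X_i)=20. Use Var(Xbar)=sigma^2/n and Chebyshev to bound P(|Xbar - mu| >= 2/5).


Var(Xbar) = Var(X)/n = 20/76
Chebyshev: P(|Xbar-mu| >= 2/5) <= Var(Xbar)/(2/5)^2 = (5/19)/(4/25) = 125/76
Bound exceeds 1, so trivial bound: 1

1


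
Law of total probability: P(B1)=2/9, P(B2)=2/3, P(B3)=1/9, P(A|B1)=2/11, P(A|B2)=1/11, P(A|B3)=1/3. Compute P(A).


P(A) = P(A|B1)P(B1) + P(A|B2)P(B2) + P(A|B3)P(B3)
= 2/11*2/9 + 1/11*2/3 + 1/3*1/9
= 4/99 + 2/33 + 1/27 = 41/297

41/297


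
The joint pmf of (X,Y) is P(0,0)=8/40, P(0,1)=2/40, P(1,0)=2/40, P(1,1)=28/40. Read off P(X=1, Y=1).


Read from table: P(X=1, Y=1) = 28/40 = 7/10

7/10


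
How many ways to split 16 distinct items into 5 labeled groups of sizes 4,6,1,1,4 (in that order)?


16! = 20922789888000
Denominator: 4!=24 * 6!=720 * 1!=1 * 1!=1 * 4!=24
Coefficient = 20922789888000 / 414720 = 50450400

50450400


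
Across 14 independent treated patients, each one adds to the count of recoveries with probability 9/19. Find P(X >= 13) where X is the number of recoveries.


P(X>=13) = P(X=13) + P(X=14)
= 355861215966060/799006685782884121 + 22876792454961/799006685782884121
= 378738008421021/799006685782884121

378738008421021/799006685782884121


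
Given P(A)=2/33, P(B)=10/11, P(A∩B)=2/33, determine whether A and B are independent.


P(A)*P(B) = 2/33*10/11 = 20/363
P(A∩B) = 2/33 != 20/363, so not independent

No, A and B are not independent


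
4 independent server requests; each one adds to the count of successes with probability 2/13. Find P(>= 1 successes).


P(at least one) = 1 - P(none)
P(none) = (1 - 2/13)^4 = (11/13)^4 = 14641/28561
P(at least one) = 1 - 14641/28561 = 13920/28561

13920/28561


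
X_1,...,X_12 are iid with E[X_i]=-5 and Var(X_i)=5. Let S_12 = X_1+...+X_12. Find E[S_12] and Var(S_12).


E[S_n] = n*mu = 12*-5 = -60
Var(S_n) = n*sigma^2 = 12*5 = 60

E[S_12]=-60, Var(S_12)=60


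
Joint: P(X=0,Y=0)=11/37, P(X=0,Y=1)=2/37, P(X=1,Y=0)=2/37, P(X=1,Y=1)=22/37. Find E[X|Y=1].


P(Y=1) = 24/37
E[X|Y=1] = (0*2 + 1*22)/24 = 22/24 = 11/12

11/12


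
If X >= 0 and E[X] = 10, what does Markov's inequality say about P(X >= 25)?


Markov: P(X >= a) <= E[X]/a
P(X >= 25) <= 10/25 = 2/5

2/5


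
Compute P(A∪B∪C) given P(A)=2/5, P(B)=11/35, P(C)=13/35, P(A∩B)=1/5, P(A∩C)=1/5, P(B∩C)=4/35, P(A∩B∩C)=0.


P(A∪B∪C) = P(A)+P(B)+P(C) - P(AB)-P(AC)-P(BC) + P(ABC)
= 2/5+11/35+13/35 - 1/5-1/5-4/35 + 0
= 4/7

4/7


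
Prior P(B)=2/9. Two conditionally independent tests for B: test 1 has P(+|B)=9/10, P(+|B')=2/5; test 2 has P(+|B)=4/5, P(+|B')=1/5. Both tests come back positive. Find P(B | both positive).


After test 1: P(+) = 9/10*2/9 + 2/5*7/9 = 23/45
P(B|+) = (1/5)/(23/45) = 9/23
After test 2 (use post1 as new prior): P(+) = 4/5*9/23 + 1/5*14/23 = 10/23
P(B|+,+) = (36/115)/(10/23) = 18/25

18/25


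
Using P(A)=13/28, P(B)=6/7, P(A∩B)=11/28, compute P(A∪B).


P(A∪B) = P(A) + P(B) - P(A∩B)
= 13/28 + 6/7 - 11/28 = 13/14

13/14


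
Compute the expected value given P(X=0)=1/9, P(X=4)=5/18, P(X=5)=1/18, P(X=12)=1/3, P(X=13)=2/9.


E[X] = sum(x * P(x))
= 0*1/9 + 4*5/18 + 5*1/18 + 12*1/3 + 13*2/9
= 149/18

149/18


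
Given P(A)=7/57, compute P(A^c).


P(A') = 1 - P(A) = 1 - 7/57 = 50/57

50/57


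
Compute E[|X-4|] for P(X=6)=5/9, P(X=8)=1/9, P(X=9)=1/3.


E[|X-4|] = sum(g(x)*P(x))
= 2*5/9 + 4*1/9 + 5*1/3
= 29/9

29/9


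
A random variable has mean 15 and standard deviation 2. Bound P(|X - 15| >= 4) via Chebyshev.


k = 4/2 = 2
Chebyshev: P(|X-mu| >= k*sigma) <= 1/k^2 = 1/2^2 = 1/4

1/4


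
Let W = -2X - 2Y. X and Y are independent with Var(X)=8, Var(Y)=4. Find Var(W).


Independence => Cov(X,Y)=0
Var(-2X - 2Y) = (-2)^2*Var(X) + (-2)^2*Var(Y)
= 4*8 + 4*4 = 48

48


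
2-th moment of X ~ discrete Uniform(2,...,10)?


E[X^2] = (1/9) * sum(x^2 for x=2..10)
= 384/9 = 128/3

128/3


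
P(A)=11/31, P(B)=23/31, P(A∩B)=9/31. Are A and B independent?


P(A)*P(B) = 11/31*23/31 = 253/961
P(A∩B) = 9/31 != 253/961, so not independent

No, A and B are not independent


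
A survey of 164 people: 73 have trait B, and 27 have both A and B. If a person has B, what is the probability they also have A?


P(A|B) = P(A∩B)/P(B) = (27/164)/(73/164) = 27/73

27/73


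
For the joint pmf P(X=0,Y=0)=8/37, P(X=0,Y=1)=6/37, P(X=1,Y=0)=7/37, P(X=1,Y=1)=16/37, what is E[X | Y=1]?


P(Y=1) = 22/37
E[X|Y=1] = (0*6 + 1*16)/22 = 16/22 = 8/11

8/11


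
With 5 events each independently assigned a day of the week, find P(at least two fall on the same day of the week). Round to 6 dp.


P(all different) = prod((7-i)/7 for i=0..4) = 0.149938
P(at least one match) = 1 - 0.149938 = 0.850062

0.850062


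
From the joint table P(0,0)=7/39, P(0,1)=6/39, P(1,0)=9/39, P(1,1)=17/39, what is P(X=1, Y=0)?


Read from table: P(X=1, Y=0) = 9/39 = 3/13

3/13


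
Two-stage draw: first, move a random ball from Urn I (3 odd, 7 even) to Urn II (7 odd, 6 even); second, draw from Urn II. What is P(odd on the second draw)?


P(transfer odd) = 3/10; P(transfer even) = 7/10
If odd transferred: Urn II has 8 odd of 14, so P(odd|odd moved) = 4/7
If even transferred: Urn II has 7 odd of 14, so P(odd|even moved) = 1/2
By total probability: P(odd) = 3/10*4/7 + 7/10*1/2 = 73/140

73/140


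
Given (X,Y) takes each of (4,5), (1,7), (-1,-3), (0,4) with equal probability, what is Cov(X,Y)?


E[X]=1, E[Y]=13/4, E[XY]=15/2
Cov(X,Y) = E[XY] - E[X]E[Y] = 15/2 - 1*13/4 = 17/4

17/4


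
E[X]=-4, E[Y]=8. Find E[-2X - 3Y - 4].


E[-2X - 3Y - 4] = -2*E[X] - 3*E[Y] - 4
= (-2)*(-4) + (-3)*(8) + (-4)
= 8 - 24 - 4 = -20

-20


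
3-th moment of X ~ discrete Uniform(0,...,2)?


E[X^3] = (1/3) * sum(x^3 for x=0..2)
= 9/3 = 3

3


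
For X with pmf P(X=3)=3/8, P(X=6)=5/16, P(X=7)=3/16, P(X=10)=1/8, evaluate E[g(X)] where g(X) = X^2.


E[X^2] = sum(g(x)*P(x))
= 9*3/8 + 36*5/16 + 49*3/16 + 100*1/8
= 581/16

581/16


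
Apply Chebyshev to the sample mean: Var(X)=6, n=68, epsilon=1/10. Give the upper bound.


Var(Xbar) = Var(X)/n = 6/68
Chebyshev: P(|Xbar-mu| >= 1/10) <= Var(Xbar)/(1/10)^2 = (3/34)/(1/100) = 150/17
Bound exceeds 1, so trivial bound: 1

1


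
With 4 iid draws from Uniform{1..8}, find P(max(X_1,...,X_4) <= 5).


P(max <= 5) = P(all X_i <= 5) = (P(X_1 <= 5))^4
= (5/8)^4 = 625/4096

625/4096


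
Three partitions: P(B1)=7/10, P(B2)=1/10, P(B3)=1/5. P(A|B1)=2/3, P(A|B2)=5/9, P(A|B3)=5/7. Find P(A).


P(A) = P(A|B1)P(B1) + P(A|B2)P(B2) + P(A|B3)P(B3)
= 2/3*7/10 + 5/9*1/10 + 5/7*1/5
= 7/15 + 1/18 + 1/7 = 419/630

419/630


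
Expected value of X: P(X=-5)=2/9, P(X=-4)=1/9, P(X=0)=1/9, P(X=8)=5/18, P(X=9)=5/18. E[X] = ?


E[X] = sum(x * P(x))
= -5*2/9 - 4*1/9 + 0*1/9 + 8*5/18 + 9*5/18
= 19/6

19/6


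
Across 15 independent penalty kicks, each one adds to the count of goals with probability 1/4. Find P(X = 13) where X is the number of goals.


P(X=13) = C(15,13) * p^13 * (1-p)^2
= 105 * 1/67108864 * 9/16
= 945/1073741824

945/1073741824


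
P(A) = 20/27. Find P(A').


P(A') = 1 - P(A) = 1 - 20/27 = 7/27

7/27


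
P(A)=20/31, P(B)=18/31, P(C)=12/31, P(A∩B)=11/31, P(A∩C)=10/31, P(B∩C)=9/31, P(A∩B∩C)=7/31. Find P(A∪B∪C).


P(A∪B∪C) = P(A)+P(B)+P(C) - P(AB)-P(AC)-P(BC) + P(ABC)
= 20/31+18/31+12/31 - 11/31-10/31-9/31 + 7/31
= 27/31

27/31


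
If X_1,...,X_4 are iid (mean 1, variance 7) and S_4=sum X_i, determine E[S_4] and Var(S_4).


E[S_n] = n*mu = 4*1 = 4
Var(S_n) = n*sigma^2 = 4*7 = 28

E[S_4]=4, Var(S_4)=28


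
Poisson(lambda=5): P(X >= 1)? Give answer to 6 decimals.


P(X>=1) = 1 - P(X<=0) = 1 - (e^(-5)*5^0/0!)
≈ 1 - 0.0067379470 = 0.9932620530
≈ 0.993262

0.993262


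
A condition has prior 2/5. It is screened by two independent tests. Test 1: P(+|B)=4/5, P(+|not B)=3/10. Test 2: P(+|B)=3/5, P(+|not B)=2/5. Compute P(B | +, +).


After test 1: P(+) = 4/5*2/5 + 3/10*3/5 = 1/2
P(B|+) = (8/25)/(1/2) = 16/25
After test 2 (use post1 as new prior): P(+) = 3/5*16/25 + 2/5*9/25 = 66/125
P(B|+,+) = (48/125)/(66/125) = 8/11

8/11


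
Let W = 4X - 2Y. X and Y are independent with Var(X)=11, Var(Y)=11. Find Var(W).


Independence => Cov(X,Y)=0
Var(4X - 2Y) = 4^2*Var(X) + (-2)^2*Var(Y)
= 16*11 + 4*11 = 220

220


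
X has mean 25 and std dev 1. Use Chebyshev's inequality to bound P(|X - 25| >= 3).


k = 3/1 = 3
Chebyshev: P(|X-mu| >= k*sigma) <= 1/k^2 = 1/3^2 = 1/9

1/9


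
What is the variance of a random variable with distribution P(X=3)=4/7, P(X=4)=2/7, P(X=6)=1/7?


E[X] = 26/7, E[X^2] = 104/7
Var(X) = E[X^2] - (E[X])^2 = 104/7 - (26/7)^2 = 52/49

52/49


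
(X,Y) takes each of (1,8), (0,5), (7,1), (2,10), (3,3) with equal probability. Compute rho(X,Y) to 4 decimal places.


Cov(X,Y) = -5.2400, Var(X) = 5.8400, Var(Y) = 10.6400
rho = Cov/(sqrt(VarX)*sqrt(VarY)) = -0.6647

-0.6647


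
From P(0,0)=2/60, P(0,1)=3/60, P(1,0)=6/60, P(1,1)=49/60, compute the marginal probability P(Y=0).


P(Y=0) = P(0,0)+P(1,0) = 2/60 + 6/60 = 8/60 = 2/15

2/15


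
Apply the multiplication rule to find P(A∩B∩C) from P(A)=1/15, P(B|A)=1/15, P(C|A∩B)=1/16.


P(A∩B∩C) = P(A) * P(B|A) * P(C|A∩B)
= 1/15 * 1/15 * 1/16
= 1/225 * 1/16 = 1/3600

1/3600


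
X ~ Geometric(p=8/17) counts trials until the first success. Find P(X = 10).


P(X=10) = (1-p)^9 * p = (9/17)^9 * 8/17
= 387420489/118587876497 * 8/17 = 3099363912/2015993900449

3099363912/2015993900449


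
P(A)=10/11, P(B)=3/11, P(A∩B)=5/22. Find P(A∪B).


P(A∪B) = P(A) + P(B) - P(A∩B)
= 10/11 + 3/11 - 5/22 = 21/22

21/22


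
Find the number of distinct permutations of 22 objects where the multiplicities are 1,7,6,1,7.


22! = 1124000727777607680000
Denominator: 1!=1 * 7!=5040 * 6!=720 * 1!=1 * 7!=5040
Coefficient = 1124000727777607680000 / 18289152000 = 61457235840

61457235840


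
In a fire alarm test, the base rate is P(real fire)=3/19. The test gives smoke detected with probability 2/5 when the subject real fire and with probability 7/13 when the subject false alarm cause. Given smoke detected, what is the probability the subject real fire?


P(A) = P(A|B)P(B) + P(A|B')P(B') = 2/5*3/19 + 7/13*16/19 = 638/1235
P(B|A) = P(A|B)P(B)/P(A) = (6/95)/(638/1235) = 39/319

39/319


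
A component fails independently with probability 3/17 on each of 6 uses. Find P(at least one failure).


P(at least one) = 1 - P(none)
P(none) = (1 - 3/17)^6 = (14/17)^6 = 7529536/24137569
P(at least one) = 1 - 7529536/24137569 = 16608033/24137569

16608033/24137569


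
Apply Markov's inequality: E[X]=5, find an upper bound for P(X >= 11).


Markov: P(X >= a) <= E[X]/a
P(X >= 11) <= 5/11

5/11


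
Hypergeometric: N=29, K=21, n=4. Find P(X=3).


P(X=3) = C(21,3)*C(8,1) / C(29,4)
= 1330*8 / 23751
= 10640/23751 = 1520/3393

1520/3393


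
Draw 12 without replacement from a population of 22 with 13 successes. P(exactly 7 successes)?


P(X=7) = C(13,7)*C(9,5) / C(22,12)
= 1716*126 / 646646
= 216216/646646 = 108/323

108/323


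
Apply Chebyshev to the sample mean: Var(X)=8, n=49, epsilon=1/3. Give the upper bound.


Var(Xbar) = Var(X)/n = 8/49
Chebyshev: P(|Xbar-mu| >= 1/3) <= Var(Xbar)/(1/3)^2 = (8/49)/(1/9) = 72/49
Bound exceeds 1, so trivial bound: 1

1


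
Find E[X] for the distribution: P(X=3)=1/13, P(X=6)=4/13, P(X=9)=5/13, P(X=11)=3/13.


E[X] = sum(x * P(x))
= 3*1/13 + 6*4/13 + 9*5/13 + 11*3/13
= 105/13

105/13


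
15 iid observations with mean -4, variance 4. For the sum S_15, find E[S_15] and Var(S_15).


E[S_n] = n*mu = 15*-4 = -60
Var(S_n) = n*sigma^2 = 15*4 = 60

E[S_15]=-60, Var(S_15)=60


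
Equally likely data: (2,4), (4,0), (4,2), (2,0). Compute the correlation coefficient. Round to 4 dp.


Cov(X,Y) = -0.5000, Var(X) = 1.0000, Var(Y) = 2.7500
rho = Cov/(sqrt(VarX)*sqrt(VarY)) = -0.3015

-0.3015


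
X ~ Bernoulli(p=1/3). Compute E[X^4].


For Bernoulli: X in {0,1}
E[X^4] = 0^4*(1-1/3) + 1^4*1/3 = 1/3

1/3


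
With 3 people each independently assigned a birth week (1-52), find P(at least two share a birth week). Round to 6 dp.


P(all different) = prod((52-i)/52 for i=0..2) = 0.943047
P(at least one match) = 1 - 0.943047 = 0.056953

0.056953


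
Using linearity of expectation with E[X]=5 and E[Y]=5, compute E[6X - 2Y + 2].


E[6X - 2Y + 2] = 6*E[X] - 2*E[Y] + 2
= (6)*(5) + (-2)*(5) + (2)
= 30 - 10 + 2 = 22

22


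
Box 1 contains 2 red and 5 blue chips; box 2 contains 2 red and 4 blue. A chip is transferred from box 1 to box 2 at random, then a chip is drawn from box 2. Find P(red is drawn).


P(transfer red) = 2/7; P(transfer blue) = 5/7
If red transferred: Urn II has 3 red of 7, so P(red|red moved) = 3/7
If blue transferred: Urn II has 2 red of 7, so P(red|blue moved) = 2/7
By total probability: P(red) = 2/7*3/7 + 5/7*2/7 = 16/49

16/49


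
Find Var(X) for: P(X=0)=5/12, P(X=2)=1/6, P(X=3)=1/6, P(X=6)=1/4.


E[X] = 7/3, E[X^2] = 67/6
Var(X) = E[X^2] - (E[X])^2 = 67/6 - (7/3)^2 = 103/18

103/18


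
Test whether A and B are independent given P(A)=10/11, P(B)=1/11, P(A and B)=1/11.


P(A)*P(B) = 10/11*1/11 = 10/121
P(A∩B) = 1/11 != 10/121, so not independent

No, A and B are not independent


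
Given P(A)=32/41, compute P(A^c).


P(A') = 1 - P(A) = 1 - 32/41 = 9/41

9/41


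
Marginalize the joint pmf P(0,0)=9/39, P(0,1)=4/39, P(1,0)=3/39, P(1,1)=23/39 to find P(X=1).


P(X=1) = P(1,0)+P(1,1) = 3/39 + 23/39 = 26/39 = 2/3

2/3


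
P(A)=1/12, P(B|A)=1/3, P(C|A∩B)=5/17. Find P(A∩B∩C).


P(A∩B∩C) = P(A) * P(B|A) * P(C|A∩B)
= 1/12 * 1/3 * 5/17
= 1/36 * 5/17 = 5/612

5/612


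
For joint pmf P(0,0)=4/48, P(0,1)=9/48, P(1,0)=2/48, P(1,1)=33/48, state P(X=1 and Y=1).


Read from table: P(X=1, Y=1) = 33/48 = 11/16

11/16


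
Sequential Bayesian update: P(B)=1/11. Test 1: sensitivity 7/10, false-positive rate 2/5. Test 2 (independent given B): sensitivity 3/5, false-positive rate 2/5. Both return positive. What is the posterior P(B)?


After test 1: P(+) = 7/10*1/11 + 2/5*10/11 = 47/110
P(B|+) = (7/110)/(47/110) = 7/47
After test 2 (use post1 as new prior): P(+) = 3/5*7/47 + 2/5*40/47 = 101/235
P(B|+,+) = (21/235)/(101/235) = 21/101

21/101


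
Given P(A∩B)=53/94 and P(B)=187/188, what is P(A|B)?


P(A|B) = P(A∩B)/P(B) = (106/188)/(187/188) = 106/187

106/187


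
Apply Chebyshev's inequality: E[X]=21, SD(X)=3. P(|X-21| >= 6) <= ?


k = 6/3 = 2
Chebyshev: P(|X-mu| >= k*sigma) <= 1/k^2 = 1/2^2 = 1/4

1/4


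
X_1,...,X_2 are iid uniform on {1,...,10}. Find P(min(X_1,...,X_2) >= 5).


P(min >= 5) = P(all X_i >= 5) = (P(X_1 >= 5))^2
= (6/10)^2 = (3/5)^2 = 9/25

9/25


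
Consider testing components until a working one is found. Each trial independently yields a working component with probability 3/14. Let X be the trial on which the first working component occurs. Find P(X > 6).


P(X > 6) = P(first 6 trials all fail) = (1-p)^6 = (11/14)^6 = 1771561/7529536

1771561/7529536


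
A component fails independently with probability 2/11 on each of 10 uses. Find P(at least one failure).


P(at least one) = 1 - P(none)
P(none) = (1 - 2/11)^10 = (9/11)^10 = 3486784401/25937424601
P(at least one) = 1 - 3486784401/25937424601 = 22450640200/25937424601

22450640200/25937424601


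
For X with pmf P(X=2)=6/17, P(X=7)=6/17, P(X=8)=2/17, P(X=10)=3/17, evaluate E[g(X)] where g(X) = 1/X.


E[1/X] = sum(g(x)*P(x))
= 1/2*6/17 + 1/7*6/17 + 1/8*2/17 + 1/10*3/17
= 617/2380

617/2380


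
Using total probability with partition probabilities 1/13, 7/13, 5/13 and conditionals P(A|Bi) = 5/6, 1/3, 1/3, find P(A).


P(A) = P(A|B1)P(B1) + P(A|B2)P(B2) + P(A|B3)P(B3)
= 5/6*1/13 + 1/3*7/13 + 1/3*5/13
= 5/78 + 7/39 + 5/39 = 29/78

29/78


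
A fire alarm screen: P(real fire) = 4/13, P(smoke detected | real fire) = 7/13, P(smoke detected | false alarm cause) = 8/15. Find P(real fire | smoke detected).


P(A) = P(A|B)P(B) + P(A|B')P(B') = 7/13*4/13 + 8/15*9/13 = 452/845
P(B|A) = P(A|B)P(B)/P(A) = (28/169)/(452/845) = 35/113

35/113


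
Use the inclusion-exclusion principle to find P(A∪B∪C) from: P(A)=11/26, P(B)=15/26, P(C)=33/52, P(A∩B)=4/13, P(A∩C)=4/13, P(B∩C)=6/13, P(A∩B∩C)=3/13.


P(A∪B∪C) = P(A)+P(B)+P(C) - P(AB)-P(AC)-P(BC) + P(ABC)
= 11/26+15/26+33/52 - 4/13-4/13-6/13 + 3/13
= 41/52

41/52
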